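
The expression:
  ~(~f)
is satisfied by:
  {f: True}


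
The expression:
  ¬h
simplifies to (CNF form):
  ¬h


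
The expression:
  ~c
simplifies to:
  ~c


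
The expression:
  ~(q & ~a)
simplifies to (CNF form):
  a | ~q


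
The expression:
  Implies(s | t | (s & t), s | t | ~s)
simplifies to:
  True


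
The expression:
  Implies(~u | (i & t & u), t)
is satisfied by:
  {t: True, u: True}
  {t: True, u: False}
  {u: True, t: False}


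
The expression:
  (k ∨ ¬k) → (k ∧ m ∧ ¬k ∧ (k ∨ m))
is never true.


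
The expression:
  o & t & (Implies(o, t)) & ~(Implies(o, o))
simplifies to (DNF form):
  False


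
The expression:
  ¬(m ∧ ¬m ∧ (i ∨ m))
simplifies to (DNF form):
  True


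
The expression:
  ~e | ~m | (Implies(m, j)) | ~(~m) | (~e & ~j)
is always true.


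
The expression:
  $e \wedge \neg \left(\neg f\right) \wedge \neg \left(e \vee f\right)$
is never true.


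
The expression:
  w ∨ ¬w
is always true.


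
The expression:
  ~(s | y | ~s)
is never true.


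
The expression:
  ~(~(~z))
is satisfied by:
  {z: False}


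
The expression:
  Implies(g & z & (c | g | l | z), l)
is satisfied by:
  {l: True, g: False, z: False}
  {g: False, z: False, l: False}
  {z: True, l: True, g: False}
  {z: True, g: False, l: False}
  {l: True, g: True, z: False}
  {g: True, l: False, z: False}
  {z: True, g: True, l: True}


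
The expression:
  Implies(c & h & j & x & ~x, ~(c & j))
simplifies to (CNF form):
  True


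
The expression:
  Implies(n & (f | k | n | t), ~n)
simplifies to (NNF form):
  ~n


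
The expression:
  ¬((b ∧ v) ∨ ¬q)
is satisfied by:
  {q: True, v: False, b: False}
  {b: True, q: True, v: False}
  {v: True, q: True, b: False}


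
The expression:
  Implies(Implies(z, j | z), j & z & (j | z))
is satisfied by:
  {z: True, j: True}


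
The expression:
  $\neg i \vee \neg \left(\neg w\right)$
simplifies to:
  $w \vee \neg i$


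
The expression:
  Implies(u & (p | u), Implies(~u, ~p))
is always true.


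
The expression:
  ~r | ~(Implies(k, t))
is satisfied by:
  {k: True, t: False, r: False}
  {t: False, r: False, k: False}
  {k: True, t: True, r: False}
  {t: True, k: False, r: False}
  {r: True, k: True, t: False}


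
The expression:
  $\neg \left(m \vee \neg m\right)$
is never true.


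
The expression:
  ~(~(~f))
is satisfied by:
  {f: False}


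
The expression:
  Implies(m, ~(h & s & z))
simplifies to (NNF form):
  ~h | ~m | ~s | ~z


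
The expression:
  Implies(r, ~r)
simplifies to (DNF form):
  ~r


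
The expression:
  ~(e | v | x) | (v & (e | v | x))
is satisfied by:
  {v: True, e: False, x: False}
  {x: True, v: True, e: False}
  {v: True, e: True, x: False}
  {x: True, v: True, e: True}
  {x: False, e: False, v: False}


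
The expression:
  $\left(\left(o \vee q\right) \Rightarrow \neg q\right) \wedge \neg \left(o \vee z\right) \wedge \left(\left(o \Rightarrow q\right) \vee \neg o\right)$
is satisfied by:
  {q: False, o: False, z: False}


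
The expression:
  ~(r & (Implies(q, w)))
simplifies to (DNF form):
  ~r | (q & ~w)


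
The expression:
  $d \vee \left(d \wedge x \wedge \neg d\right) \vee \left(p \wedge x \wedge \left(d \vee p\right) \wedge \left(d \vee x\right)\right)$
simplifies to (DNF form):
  $d \vee \left(p \wedge x\right)$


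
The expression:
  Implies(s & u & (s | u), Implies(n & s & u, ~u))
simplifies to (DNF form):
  ~n | ~s | ~u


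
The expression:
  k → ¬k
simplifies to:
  ¬k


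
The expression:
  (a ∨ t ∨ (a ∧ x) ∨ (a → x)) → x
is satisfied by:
  {x: True}


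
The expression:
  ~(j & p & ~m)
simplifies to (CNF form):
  m | ~j | ~p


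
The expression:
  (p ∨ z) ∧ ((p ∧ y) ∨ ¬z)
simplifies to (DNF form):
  (p ∧ y) ∨ (p ∧ ¬z)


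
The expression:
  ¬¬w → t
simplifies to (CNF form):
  t ∨ ¬w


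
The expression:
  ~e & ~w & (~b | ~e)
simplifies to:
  ~e & ~w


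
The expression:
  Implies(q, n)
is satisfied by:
  {n: True, q: False}
  {q: False, n: False}
  {q: True, n: True}


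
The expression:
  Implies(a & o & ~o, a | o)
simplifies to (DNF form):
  True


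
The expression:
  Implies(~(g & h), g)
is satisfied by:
  {g: True}


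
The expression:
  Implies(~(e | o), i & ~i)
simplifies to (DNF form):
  e | o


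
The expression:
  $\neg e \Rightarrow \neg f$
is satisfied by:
  {e: True, f: False}
  {f: False, e: False}
  {f: True, e: True}


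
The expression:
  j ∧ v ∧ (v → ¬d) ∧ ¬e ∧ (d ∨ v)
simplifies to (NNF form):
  j ∧ v ∧ ¬d ∧ ¬e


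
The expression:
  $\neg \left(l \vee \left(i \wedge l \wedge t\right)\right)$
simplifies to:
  $\neg l$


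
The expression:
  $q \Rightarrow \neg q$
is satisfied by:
  {q: False}


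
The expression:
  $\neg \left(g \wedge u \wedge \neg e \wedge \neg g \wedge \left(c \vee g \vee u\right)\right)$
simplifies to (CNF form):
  $\text{True}$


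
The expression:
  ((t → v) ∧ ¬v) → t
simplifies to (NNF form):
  t ∨ v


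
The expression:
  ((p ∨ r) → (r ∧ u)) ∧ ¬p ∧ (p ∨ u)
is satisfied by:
  {u: True, p: False}


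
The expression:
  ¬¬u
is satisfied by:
  {u: True}


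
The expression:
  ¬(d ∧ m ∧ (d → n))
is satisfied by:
  {m: False, d: False, n: False}
  {n: True, m: False, d: False}
  {d: True, m: False, n: False}
  {n: True, d: True, m: False}
  {m: True, n: False, d: False}
  {n: True, m: True, d: False}
  {d: True, m: True, n: False}


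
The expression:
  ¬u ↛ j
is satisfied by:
  {j: True, u: False}
  {u: False, j: False}
  {u: True, j: True}


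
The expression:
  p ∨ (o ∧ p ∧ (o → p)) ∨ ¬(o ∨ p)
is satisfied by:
  {p: True, o: False}
  {o: False, p: False}
  {o: True, p: True}


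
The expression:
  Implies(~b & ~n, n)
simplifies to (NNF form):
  b | n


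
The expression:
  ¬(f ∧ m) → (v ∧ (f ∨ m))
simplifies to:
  (f ∧ m) ∨ (f ∧ v) ∨ (m ∧ v)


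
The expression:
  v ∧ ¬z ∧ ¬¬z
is never true.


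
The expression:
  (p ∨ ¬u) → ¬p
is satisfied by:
  {p: False}


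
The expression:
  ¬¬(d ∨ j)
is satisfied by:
  {d: True, j: True}
  {d: True, j: False}
  {j: True, d: False}


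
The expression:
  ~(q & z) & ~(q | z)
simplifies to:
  ~q & ~z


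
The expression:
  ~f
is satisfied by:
  {f: False}


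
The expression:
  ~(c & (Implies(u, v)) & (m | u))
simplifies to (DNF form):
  ~c | (u & ~v) | (~m & ~u)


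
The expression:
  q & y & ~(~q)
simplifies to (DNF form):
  q & y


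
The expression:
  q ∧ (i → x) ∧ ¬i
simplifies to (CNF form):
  q ∧ ¬i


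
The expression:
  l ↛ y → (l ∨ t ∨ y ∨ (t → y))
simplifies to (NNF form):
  True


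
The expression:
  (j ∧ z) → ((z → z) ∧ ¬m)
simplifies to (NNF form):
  ¬j ∨ ¬m ∨ ¬z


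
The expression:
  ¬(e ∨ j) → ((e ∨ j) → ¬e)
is always true.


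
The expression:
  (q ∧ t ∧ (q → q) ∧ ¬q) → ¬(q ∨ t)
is always true.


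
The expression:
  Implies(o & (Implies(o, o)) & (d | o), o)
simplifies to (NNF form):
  True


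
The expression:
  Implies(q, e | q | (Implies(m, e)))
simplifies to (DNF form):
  True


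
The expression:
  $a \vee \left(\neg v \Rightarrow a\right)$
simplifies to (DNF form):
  $a \vee v$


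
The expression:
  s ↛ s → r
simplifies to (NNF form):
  True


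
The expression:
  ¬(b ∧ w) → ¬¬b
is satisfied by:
  {b: True}


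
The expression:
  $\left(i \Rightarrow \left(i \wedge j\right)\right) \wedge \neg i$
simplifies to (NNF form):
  $\neg i$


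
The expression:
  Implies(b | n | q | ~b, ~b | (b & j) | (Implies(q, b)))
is always true.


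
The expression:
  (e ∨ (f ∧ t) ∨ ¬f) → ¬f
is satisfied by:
  {t: False, f: False, e: False}
  {e: True, t: False, f: False}
  {t: True, e: False, f: False}
  {e: True, t: True, f: False}
  {f: True, e: False, t: False}


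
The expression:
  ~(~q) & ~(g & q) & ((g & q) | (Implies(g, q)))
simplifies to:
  q & ~g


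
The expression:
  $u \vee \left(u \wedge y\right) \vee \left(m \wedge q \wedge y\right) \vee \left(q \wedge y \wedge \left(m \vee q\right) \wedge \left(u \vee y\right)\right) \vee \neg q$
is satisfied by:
  {y: True, u: True, q: False}
  {y: True, u: False, q: False}
  {u: True, y: False, q: False}
  {y: False, u: False, q: False}
  {y: True, q: True, u: True}
  {y: True, q: True, u: False}
  {q: True, u: True, y: False}


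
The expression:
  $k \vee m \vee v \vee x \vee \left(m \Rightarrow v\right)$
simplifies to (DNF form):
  $\text{True}$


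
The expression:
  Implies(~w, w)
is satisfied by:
  {w: True}


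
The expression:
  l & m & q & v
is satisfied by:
  {v: True, m: True, q: True, l: True}


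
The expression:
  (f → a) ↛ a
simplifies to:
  ¬a ∧ ¬f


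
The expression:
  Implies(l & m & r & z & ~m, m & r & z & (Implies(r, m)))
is always true.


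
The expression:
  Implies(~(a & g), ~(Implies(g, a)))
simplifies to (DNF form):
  g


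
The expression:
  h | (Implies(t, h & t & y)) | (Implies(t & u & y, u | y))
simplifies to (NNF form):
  True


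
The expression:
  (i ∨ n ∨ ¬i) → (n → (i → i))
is always true.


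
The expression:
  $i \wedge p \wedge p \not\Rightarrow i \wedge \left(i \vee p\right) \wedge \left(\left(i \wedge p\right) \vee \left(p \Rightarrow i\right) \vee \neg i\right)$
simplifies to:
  $\text{False}$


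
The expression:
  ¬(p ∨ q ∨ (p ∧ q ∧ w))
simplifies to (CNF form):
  ¬p ∧ ¬q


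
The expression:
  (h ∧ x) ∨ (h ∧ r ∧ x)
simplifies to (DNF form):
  h ∧ x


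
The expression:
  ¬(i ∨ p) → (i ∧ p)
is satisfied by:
  {i: True, p: True}
  {i: True, p: False}
  {p: True, i: False}


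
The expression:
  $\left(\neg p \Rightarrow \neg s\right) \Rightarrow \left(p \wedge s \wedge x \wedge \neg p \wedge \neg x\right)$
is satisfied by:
  {s: True, p: False}


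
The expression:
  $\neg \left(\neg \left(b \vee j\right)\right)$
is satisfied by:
  {b: True, j: True}
  {b: True, j: False}
  {j: True, b: False}


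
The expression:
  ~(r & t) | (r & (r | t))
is always true.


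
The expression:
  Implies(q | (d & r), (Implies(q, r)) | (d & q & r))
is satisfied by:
  {r: True, q: False}
  {q: False, r: False}
  {q: True, r: True}


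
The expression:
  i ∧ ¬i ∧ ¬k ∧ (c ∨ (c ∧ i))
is never true.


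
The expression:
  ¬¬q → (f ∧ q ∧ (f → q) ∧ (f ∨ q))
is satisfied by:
  {f: True, q: False}
  {q: False, f: False}
  {q: True, f: True}


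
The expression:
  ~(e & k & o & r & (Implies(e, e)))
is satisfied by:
  {o: False, k: False, e: False, r: False}
  {r: True, o: False, k: False, e: False}
  {e: True, o: False, k: False, r: False}
  {r: True, e: True, o: False, k: False}
  {k: True, r: False, o: False, e: False}
  {r: True, k: True, o: False, e: False}
  {e: True, k: True, r: False, o: False}
  {r: True, e: True, k: True, o: False}
  {o: True, e: False, k: False, r: False}
  {r: True, o: True, e: False, k: False}
  {e: True, o: True, r: False, k: False}
  {r: True, e: True, o: True, k: False}
  {k: True, o: True, e: False, r: False}
  {r: True, k: True, o: True, e: False}
  {e: True, k: True, o: True, r: False}


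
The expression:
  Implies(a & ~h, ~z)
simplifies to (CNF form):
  h | ~a | ~z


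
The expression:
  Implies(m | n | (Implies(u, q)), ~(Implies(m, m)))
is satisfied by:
  {u: True, n: False, q: False, m: False}


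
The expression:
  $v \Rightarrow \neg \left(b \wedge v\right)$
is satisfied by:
  {v: False, b: False}
  {b: True, v: False}
  {v: True, b: False}


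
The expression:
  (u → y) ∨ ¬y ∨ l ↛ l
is always true.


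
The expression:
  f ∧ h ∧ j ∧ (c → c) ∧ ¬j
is never true.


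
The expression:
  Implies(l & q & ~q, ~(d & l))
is always true.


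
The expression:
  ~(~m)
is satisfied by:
  {m: True}


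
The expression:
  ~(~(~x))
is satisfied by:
  {x: False}


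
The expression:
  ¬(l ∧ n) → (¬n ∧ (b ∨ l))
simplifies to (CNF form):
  (b ∨ l) ∧ (l ∨ ¬n)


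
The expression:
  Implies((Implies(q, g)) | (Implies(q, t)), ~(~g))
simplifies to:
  g | (q & ~t)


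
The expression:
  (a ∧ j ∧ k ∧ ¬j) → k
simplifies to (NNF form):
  True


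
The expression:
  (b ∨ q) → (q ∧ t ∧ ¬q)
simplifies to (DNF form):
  ¬b ∧ ¬q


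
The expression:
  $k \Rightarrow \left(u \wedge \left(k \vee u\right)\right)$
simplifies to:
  $u \vee \neg k$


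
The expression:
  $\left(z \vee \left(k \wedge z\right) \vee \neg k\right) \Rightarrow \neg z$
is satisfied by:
  {z: False}


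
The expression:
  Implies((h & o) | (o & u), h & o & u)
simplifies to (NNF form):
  ~o | (h & u) | (~h & ~u)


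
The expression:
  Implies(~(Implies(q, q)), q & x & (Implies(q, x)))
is always true.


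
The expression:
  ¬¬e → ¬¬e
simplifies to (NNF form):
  True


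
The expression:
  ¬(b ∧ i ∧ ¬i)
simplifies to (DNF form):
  True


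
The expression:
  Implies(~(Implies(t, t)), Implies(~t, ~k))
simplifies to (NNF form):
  True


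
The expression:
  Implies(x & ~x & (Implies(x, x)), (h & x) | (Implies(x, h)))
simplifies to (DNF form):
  True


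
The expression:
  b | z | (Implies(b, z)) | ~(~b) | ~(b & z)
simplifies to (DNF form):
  True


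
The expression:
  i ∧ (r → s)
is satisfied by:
  {i: True, s: True, r: False}
  {i: True, s: False, r: False}
  {i: True, r: True, s: True}


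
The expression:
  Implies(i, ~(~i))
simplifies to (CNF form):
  True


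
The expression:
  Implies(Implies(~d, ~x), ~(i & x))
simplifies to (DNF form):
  ~d | ~i | ~x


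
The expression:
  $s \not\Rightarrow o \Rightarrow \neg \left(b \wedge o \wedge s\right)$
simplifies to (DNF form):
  $\text{True}$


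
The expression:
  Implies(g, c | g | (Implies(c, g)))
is always true.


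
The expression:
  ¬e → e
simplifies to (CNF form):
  e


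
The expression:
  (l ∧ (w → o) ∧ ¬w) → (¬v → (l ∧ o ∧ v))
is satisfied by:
  {v: True, w: True, l: False}
  {v: True, l: False, w: False}
  {w: True, l: False, v: False}
  {w: False, l: False, v: False}
  {v: True, w: True, l: True}
  {v: True, l: True, w: False}
  {w: True, l: True, v: False}


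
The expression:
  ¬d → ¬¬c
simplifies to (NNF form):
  c ∨ d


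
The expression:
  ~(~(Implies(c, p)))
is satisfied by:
  {p: True, c: False}
  {c: False, p: False}
  {c: True, p: True}


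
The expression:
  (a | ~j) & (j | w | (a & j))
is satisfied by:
  {a: True, w: True, j: False}
  {w: True, j: False, a: False}
  {a: True, w: True, j: True}
  {a: True, j: True, w: False}


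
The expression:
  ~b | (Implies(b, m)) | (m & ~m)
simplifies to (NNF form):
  m | ~b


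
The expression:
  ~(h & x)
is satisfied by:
  {h: False, x: False}
  {x: True, h: False}
  {h: True, x: False}


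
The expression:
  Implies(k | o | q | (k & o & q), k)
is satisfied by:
  {k: True, o: False, q: False}
  {k: True, q: True, o: False}
  {k: True, o: True, q: False}
  {k: True, q: True, o: True}
  {q: False, o: False, k: False}


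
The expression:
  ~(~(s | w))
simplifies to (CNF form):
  s | w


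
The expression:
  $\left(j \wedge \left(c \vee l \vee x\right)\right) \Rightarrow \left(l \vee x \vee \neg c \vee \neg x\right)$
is always true.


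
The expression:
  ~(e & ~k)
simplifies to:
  k | ~e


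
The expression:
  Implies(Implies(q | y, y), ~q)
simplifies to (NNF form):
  ~q | ~y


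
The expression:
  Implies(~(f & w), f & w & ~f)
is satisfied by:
  {w: True, f: True}


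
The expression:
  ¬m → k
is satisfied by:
  {k: True, m: True}
  {k: True, m: False}
  {m: True, k: False}


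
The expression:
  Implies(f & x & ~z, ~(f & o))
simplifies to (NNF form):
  z | ~f | ~o | ~x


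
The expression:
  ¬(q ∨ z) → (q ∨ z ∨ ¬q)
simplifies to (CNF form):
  True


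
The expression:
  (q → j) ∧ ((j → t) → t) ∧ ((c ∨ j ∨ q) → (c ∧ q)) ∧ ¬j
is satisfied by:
  {t: True, q: False, c: False, j: False}


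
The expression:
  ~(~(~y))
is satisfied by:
  {y: False}


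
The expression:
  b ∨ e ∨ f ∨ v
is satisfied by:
  {b: True, v: True, e: True, f: True}
  {b: True, v: True, e: True, f: False}
  {b: True, v: True, f: True, e: False}
  {b: True, v: True, f: False, e: False}
  {b: True, e: True, f: True, v: False}
  {b: True, e: True, f: False, v: False}
  {b: True, e: False, f: True, v: False}
  {b: True, e: False, f: False, v: False}
  {v: True, e: True, f: True, b: False}
  {v: True, e: True, f: False, b: False}
  {v: True, f: True, e: False, b: False}
  {v: True, f: False, e: False, b: False}
  {e: True, f: True, v: False, b: False}
  {e: True, v: False, f: False, b: False}
  {f: True, v: False, e: False, b: False}


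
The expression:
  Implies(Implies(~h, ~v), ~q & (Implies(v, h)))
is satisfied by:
  {v: True, q: False, h: False}
  {v: False, q: False, h: False}
  {h: True, v: True, q: False}
  {h: True, v: False, q: False}
  {q: True, v: True, h: False}


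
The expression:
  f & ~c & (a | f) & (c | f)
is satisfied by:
  {f: True, c: False}


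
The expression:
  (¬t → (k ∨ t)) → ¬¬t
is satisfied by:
  {t: True, k: False}
  {k: False, t: False}
  {k: True, t: True}


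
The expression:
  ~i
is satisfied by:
  {i: False}


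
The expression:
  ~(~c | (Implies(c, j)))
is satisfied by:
  {c: True, j: False}


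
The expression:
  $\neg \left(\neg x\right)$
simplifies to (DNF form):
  $x$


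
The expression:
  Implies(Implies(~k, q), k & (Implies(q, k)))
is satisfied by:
  {k: True, q: False}
  {q: False, k: False}
  {q: True, k: True}


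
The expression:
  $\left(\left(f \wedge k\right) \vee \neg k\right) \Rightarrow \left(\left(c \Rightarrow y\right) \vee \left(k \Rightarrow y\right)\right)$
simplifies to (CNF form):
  $y \vee \neg c \vee \neg f \vee \neg k$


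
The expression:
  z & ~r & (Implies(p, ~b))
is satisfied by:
  {z: True, r: False, p: False, b: False}
  {z: True, b: True, r: False, p: False}
  {z: True, p: True, r: False, b: False}


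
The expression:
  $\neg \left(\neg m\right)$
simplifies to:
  $m$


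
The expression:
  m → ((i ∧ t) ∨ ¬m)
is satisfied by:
  {i: True, t: True, m: False}
  {i: True, t: False, m: False}
  {t: True, i: False, m: False}
  {i: False, t: False, m: False}
  {i: True, m: True, t: True}


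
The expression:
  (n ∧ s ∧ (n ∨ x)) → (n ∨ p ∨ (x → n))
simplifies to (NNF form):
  True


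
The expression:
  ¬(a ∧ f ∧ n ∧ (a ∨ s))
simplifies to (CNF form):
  ¬a ∨ ¬f ∨ ¬n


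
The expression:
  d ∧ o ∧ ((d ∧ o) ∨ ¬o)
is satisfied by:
  {d: True, o: True}


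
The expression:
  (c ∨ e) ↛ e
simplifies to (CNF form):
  c ∧ ¬e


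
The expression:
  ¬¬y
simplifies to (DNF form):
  y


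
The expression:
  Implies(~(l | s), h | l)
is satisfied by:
  {s: True, l: True, h: True}
  {s: True, l: True, h: False}
  {s: True, h: True, l: False}
  {s: True, h: False, l: False}
  {l: True, h: True, s: False}
  {l: True, h: False, s: False}
  {h: True, l: False, s: False}


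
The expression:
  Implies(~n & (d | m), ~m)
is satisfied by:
  {n: True, m: False}
  {m: False, n: False}
  {m: True, n: True}


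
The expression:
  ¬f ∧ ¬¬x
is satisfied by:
  {x: True, f: False}


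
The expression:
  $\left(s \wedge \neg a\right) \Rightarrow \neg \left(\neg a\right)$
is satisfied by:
  {a: True, s: False}
  {s: False, a: False}
  {s: True, a: True}


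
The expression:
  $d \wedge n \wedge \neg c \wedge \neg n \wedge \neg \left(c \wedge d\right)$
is never true.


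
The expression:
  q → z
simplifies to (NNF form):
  z ∨ ¬q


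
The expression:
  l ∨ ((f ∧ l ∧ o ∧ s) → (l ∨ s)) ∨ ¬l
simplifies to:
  True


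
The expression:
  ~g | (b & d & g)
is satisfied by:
  {b: True, d: True, g: False}
  {b: True, d: False, g: False}
  {d: True, b: False, g: False}
  {b: False, d: False, g: False}
  {b: True, g: True, d: True}


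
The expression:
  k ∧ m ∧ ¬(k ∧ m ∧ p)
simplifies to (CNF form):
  k ∧ m ∧ ¬p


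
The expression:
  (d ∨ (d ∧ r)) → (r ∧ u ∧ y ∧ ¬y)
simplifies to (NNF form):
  ¬d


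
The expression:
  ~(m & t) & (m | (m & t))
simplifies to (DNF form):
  m & ~t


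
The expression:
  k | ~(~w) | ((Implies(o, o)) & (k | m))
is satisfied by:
  {k: True, m: True, w: True}
  {k: True, m: True, w: False}
  {k: True, w: True, m: False}
  {k: True, w: False, m: False}
  {m: True, w: True, k: False}
  {m: True, w: False, k: False}
  {w: True, m: False, k: False}


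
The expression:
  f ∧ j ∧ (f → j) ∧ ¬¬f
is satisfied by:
  {j: True, f: True}


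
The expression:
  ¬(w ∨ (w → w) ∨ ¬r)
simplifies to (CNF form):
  False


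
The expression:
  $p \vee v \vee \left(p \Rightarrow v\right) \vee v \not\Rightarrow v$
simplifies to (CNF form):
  $\text{True}$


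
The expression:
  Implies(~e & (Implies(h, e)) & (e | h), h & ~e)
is always true.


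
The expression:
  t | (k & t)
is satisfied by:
  {t: True}


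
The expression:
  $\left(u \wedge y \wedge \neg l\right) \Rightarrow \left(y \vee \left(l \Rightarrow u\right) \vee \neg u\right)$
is always true.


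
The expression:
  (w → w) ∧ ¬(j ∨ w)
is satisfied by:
  {w: False, j: False}


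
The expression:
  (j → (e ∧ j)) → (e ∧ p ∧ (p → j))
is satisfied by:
  {p: True, j: True, e: False}
  {j: True, e: False, p: False}
  {p: True, e: True, j: True}


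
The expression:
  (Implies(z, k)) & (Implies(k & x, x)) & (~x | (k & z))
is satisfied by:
  {k: True, x: False, z: False}
  {x: False, z: False, k: False}
  {k: True, z: True, x: False}
  {k: True, x: True, z: True}


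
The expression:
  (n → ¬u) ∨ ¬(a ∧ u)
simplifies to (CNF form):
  ¬a ∨ ¬n ∨ ¬u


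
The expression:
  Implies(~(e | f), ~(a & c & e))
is always true.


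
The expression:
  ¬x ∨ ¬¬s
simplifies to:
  s ∨ ¬x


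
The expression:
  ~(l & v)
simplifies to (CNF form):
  ~l | ~v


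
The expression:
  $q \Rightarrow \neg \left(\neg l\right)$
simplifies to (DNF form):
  $l \vee \neg q$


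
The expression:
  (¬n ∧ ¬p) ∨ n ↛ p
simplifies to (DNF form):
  ¬p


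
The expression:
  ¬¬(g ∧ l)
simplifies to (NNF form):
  g ∧ l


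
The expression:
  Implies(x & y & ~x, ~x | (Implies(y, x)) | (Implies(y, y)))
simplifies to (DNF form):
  True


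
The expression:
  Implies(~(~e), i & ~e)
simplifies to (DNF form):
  ~e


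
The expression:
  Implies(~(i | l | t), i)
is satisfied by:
  {i: True, t: True, l: True}
  {i: True, t: True, l: False}
  {i: True, l: True, t: False}
  {i: True, l: False, t: False}
  {t: True, l: True, i: False}
  {t: True, l: False, i: False}
  {l: True, t: False, i: False}


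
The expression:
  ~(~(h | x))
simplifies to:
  h | x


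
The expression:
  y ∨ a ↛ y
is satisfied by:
  {a: True, y: True}
  {a: True, y: False}
  {y: True, a: False}


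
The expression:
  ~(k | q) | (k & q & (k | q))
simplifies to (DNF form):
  (k & q) | (~k & ~q)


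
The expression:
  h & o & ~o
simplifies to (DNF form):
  False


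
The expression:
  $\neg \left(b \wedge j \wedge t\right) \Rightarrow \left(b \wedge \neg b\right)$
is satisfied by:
  {t: True, j: True, b: True}


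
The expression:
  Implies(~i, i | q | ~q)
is always true.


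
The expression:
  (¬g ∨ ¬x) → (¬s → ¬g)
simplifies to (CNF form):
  s ∨ x ∨ ¬g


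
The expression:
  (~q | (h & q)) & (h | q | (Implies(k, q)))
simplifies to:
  h | (~k & ~q)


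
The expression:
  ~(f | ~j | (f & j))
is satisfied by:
  {j: True, f: False}


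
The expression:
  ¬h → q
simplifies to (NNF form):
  h ∨ q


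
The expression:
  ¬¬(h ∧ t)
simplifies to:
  h ∧ t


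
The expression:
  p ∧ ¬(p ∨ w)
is never true.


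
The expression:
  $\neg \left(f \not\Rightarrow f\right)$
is always true.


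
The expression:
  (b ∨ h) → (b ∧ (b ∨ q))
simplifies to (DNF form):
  b ∨ ¬h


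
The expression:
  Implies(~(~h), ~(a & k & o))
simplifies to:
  ~a | ~h | ~k | ~o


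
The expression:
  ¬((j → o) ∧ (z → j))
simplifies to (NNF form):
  (j ∧ ¬o) ∨ (z ∧ ¬j)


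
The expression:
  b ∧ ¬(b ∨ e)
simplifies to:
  False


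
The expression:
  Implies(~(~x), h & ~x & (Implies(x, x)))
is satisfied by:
  {x: False}


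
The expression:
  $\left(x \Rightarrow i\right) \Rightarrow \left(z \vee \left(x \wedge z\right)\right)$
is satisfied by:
  {x: True, z: True, i: False}
  {z: True, i: False, x: False}
  {x: True, z: True, i: True}
  {z: True, i: True, x: False}
  {x: True, i: False, z: False}


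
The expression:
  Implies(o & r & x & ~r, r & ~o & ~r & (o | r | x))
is always true.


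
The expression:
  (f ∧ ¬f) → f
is always true.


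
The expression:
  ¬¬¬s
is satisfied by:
  {s: False}


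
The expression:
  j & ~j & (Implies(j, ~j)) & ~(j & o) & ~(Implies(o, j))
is never true.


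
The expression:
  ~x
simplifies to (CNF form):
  ~x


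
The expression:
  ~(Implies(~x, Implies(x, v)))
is never true.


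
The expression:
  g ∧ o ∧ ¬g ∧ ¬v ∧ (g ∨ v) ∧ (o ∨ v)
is never true.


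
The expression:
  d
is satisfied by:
  {d: True}


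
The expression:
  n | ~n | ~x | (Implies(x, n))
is always true.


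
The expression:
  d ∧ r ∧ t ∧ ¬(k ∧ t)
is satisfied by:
  {t: True, r: True, d: True, k: False}


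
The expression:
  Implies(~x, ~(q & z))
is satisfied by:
  {x: True, q: False, z: False}
  {q: False, z: False, x: False}
  {x: True, z: True, q: False}
  {z: True, q: False, x: False}
  {x: True, q: True, z: False}
  {q: True, x: False, z: False}
  {x: True, z: True, q: True}


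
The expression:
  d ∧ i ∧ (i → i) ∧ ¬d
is never true.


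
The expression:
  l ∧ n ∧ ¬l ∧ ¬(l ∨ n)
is never true.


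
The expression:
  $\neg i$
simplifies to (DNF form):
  $\neg i$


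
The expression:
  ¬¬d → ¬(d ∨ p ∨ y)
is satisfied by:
  {d: False}


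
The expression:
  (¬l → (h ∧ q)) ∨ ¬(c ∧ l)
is always true.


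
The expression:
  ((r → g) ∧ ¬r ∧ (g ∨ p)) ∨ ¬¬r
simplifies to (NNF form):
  g ∨ p ∨ r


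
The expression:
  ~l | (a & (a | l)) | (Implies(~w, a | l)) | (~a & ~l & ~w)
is always true.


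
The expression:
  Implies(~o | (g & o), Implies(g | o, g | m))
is always true.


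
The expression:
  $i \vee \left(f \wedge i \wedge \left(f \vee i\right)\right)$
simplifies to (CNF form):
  $i$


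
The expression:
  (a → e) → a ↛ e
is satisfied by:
  {a: True, e: False}


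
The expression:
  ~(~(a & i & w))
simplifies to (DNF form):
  a & i & w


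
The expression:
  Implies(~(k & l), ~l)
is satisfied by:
  {k: True, l: False}
  {l: False, k: False}
  {l: True, k: True}


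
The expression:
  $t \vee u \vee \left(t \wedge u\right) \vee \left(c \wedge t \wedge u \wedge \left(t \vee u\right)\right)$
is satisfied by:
  {t: True, u: True}
  {t: True, u: False}
  {u: True, t: False}


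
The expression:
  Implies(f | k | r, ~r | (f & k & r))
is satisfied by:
  {k: True, f: True, r: False}
  {k: True, f: False, r: False}
  {f: True, k: False, r: False}
  {k: False, f: False, r: False}
  {r: True, k: True, f: True}


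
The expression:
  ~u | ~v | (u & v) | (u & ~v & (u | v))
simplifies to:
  True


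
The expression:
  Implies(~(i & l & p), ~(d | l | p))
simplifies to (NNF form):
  (i | ~p) & (l | ~d) & (l | ~p) & (p | ~l)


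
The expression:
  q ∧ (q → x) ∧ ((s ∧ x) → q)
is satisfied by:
  {x: True, q: True}


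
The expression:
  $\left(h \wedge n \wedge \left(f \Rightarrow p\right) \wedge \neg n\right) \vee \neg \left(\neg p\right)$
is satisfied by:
  {p: True}


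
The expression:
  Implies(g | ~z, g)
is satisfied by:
  {z: True, g: True}
  {z: True, g: False}
  {g: True, z: False}


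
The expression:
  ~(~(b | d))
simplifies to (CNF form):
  b | d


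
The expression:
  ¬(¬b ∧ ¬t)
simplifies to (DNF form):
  b ∨ t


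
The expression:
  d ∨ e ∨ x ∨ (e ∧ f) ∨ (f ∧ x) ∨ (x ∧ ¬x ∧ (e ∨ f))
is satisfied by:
  {x: True, d: True, e: True}
  {x: True, d: True, e: False}
  {x: True, e: True, d: False}
  {x: True, e: False, d: False}
  {d: True, e: True, x: False}
  {d: True, e: False, x: False}
  {e: True, d: False, x: False}


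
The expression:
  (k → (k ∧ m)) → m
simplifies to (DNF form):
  k ∨ m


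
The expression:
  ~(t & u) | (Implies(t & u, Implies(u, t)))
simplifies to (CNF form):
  True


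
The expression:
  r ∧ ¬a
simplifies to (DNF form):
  r ∧ ¬a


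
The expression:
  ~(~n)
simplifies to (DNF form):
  n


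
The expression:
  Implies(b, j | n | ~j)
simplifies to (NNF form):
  True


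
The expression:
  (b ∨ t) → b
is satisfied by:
  {b: True, t: False}
  {t: False, b: False}
  {t: True, b: True}


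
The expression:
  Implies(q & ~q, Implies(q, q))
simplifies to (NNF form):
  True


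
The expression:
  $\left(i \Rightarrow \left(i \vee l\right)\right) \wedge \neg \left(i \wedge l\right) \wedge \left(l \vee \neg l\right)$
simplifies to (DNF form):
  $\neg i \vee \neg l$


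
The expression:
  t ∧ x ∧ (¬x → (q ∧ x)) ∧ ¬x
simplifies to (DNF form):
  False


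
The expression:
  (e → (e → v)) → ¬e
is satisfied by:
  {v: False, e: False}
  {e: True, v: False}
  {v: True, e: False}


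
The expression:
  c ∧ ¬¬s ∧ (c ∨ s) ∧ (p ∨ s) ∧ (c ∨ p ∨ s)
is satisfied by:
  {c: True, s: True}


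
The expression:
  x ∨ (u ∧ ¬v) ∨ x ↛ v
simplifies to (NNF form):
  x ∨ (u ∧ ¬v)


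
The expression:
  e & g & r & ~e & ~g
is never true.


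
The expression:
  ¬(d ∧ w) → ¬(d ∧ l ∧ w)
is always true.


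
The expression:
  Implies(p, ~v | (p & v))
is always true.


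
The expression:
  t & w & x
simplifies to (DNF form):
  t & w & x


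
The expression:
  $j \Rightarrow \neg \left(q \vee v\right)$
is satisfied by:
  {q: False, j: False, v: False}
  {v: True, q: False, j: False}
  {q: True, v: False, j: False}
  {v: True, q: True, j: False}
  {j: True, v: False, q: False}


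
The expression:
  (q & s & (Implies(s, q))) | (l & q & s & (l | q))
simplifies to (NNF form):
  q & s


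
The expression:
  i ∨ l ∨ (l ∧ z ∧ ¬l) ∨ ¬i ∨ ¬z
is always true.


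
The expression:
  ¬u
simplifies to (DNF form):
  ¬u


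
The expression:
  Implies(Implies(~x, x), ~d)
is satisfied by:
  {d: False, x: False}
  {x: True, d: False}
  {d: True, x: False}


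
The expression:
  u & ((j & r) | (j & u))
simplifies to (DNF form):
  j & u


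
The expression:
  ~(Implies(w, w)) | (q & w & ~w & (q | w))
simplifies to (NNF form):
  False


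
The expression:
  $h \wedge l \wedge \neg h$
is never true.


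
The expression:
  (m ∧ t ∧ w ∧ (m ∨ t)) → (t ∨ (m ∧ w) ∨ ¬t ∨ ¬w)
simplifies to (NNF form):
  True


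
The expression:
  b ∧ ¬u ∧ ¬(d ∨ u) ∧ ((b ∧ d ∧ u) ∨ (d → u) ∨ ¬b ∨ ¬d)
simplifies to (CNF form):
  b ∧ ¬d ∧ ¬u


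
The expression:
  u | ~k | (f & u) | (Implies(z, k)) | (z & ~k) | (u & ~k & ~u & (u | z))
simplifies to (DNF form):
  True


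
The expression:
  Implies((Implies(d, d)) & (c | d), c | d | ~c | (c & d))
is always true.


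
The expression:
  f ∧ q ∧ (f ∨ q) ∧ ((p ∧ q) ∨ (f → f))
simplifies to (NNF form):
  f ∧ q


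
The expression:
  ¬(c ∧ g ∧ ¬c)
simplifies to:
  True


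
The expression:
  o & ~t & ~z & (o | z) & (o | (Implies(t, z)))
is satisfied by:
  {o: True, z: False, t: False}


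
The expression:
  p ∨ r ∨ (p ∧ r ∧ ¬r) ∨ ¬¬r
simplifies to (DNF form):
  p ∨ r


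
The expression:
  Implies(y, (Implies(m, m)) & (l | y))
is always true.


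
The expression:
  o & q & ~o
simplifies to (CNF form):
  False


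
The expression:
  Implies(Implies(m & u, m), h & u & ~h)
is never true.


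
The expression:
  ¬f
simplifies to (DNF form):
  ¬f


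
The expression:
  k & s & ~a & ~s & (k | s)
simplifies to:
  False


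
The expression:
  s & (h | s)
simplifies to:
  s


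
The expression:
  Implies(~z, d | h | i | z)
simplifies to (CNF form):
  d | h | i | z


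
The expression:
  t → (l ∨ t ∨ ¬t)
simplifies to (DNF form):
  True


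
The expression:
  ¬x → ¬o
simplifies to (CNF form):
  x ∨ ¬o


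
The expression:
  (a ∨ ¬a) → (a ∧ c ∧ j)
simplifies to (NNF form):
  a ∧ c ∧ j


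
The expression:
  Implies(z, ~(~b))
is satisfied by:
  {b: True, z: False}
  {z: False, b: False}
  {z: True, b: True}


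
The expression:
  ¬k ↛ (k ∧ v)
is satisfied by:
  {k: False}


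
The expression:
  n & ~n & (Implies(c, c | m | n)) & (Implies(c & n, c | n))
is never true.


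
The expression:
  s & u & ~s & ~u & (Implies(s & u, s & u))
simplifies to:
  False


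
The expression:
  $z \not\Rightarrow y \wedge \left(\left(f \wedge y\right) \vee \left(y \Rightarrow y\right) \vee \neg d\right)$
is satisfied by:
  {z: True, y: False}


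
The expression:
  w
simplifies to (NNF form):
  w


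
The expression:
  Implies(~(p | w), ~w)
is always true.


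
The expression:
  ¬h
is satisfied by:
  {h: False}


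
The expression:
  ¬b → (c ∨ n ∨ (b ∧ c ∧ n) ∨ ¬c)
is always true.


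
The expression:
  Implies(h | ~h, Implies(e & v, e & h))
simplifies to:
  h | ~e | ~v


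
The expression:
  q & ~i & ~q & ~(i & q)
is never true.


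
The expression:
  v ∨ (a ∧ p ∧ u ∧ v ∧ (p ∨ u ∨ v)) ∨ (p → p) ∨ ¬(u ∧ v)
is always true.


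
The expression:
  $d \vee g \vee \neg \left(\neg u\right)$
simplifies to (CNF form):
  $d \vee g \vee u$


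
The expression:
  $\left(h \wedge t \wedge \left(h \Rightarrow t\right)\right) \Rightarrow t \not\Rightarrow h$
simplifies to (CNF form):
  $\neg h \vee \neg t$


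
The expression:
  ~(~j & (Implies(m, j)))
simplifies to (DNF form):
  j | m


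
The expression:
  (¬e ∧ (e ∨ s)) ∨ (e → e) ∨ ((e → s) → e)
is always true.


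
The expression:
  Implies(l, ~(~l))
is always true.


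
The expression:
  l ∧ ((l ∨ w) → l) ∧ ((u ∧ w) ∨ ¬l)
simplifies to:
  l ∧ u ∧ w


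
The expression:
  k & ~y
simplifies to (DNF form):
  k & ~y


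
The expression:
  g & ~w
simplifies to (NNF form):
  g & ~w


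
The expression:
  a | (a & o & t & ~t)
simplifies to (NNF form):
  a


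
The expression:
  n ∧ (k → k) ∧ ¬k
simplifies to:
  n ∧ ¬k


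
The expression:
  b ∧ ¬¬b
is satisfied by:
  {b: True}


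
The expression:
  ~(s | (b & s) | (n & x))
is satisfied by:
  {x: False, s: False, n: False}
  {n: True, x: False, s: False}
  {x: True, n: False, s: False}


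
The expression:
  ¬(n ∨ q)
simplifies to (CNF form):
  ¬n ∧ ¬q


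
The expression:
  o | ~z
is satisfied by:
  {o: True, z: False}
  {z: False, o: False}
  {z: True, o: True}


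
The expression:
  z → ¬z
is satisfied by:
  {z: False}


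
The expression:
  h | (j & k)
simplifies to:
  h | (j & k)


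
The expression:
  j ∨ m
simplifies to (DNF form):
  j ∨ m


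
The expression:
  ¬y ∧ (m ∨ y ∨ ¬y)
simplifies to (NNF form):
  ¬y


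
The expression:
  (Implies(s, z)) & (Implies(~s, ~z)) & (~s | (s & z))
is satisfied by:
  {z: False, s: False}
  {s: True, z: True}


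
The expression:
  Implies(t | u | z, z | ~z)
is always true.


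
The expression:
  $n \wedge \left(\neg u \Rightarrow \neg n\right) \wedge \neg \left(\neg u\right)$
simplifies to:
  $n \wedge u$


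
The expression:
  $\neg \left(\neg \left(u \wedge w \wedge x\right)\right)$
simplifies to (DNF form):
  $u \wedge w \wedge x$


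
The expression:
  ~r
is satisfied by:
  {r: False}


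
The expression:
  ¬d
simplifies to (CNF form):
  ¬d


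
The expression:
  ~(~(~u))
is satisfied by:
  {u: False}


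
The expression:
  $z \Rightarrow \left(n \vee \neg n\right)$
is always true.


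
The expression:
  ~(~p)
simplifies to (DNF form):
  p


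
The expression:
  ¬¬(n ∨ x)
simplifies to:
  n ∨ x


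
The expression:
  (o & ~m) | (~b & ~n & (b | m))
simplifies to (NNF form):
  (m | o) & (~b | ~m) & (~m | ~n)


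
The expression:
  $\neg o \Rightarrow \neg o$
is always true.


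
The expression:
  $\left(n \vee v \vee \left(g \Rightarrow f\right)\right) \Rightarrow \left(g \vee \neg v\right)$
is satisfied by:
  {g: True, v: False}
  {v: False, g: False}
  {v: True, g: True}


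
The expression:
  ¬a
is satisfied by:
  {a: False}


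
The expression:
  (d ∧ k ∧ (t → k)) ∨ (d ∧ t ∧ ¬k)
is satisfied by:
  {d: True, k: True, t: True}
  {d: True, k: True, t: False}
  {d: True, t: True, k: False}


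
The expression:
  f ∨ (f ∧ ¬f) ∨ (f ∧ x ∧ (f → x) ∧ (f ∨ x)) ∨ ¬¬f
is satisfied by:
  {f: True}


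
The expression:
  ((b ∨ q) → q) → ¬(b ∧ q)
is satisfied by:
  {q: False, b: False}
  {b: True, q: False}
  {q: True, b: False}


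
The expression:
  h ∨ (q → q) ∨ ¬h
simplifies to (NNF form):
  True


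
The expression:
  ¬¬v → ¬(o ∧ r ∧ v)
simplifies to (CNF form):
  ¬o ∨ ¬r ∨ ¬v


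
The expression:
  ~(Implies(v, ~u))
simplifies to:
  u & v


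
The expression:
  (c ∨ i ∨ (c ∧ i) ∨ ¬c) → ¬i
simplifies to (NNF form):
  ¬i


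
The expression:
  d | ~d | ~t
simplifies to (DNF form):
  True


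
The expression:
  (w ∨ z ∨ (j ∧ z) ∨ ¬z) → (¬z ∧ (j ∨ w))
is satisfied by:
  {w: True, j: True, z: False}
  {w: True, j: False, z: False}
  {j: True, w: False, z: False}
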